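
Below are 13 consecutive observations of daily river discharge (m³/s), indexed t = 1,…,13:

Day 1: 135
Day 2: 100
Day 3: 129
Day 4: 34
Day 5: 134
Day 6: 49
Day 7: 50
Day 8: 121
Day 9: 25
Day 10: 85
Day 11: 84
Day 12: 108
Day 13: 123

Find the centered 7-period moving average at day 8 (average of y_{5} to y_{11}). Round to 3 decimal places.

Sum of periods 5–11: 134 + 49 + 50 + 121 + 25 + 85 + 84 = 548
Divide by 7: 548 / 7 = 78.286

78.286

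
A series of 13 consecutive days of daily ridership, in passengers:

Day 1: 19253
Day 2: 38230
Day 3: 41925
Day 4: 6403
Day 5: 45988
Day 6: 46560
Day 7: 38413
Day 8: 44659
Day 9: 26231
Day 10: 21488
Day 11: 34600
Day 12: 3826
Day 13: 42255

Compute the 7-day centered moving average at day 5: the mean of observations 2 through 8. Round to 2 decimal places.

Sum of periods 2–8: 38230 + 41925 + 6403 + 45988 + 46560 + 38413 + 44659 = 262178
Divide by 7: 262178 / 7 = 37454.00

37454.00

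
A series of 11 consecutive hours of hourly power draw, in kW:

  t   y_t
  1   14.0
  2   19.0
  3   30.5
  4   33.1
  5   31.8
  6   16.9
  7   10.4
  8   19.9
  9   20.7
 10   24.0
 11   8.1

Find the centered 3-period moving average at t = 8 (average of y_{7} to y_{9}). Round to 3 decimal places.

17.000

Sum of periods 7–9: 10.4 + 19.9 + 20.7 = 51.0
Divide by 3: 51.0 / 3 = 17.000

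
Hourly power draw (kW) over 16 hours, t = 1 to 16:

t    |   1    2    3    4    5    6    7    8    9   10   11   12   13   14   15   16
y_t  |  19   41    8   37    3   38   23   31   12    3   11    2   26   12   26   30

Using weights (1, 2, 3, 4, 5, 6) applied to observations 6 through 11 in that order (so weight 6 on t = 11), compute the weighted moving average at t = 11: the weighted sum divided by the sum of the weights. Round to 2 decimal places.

14.57

Weighted sum: 1·38 + 2·23 + 3·31 + 4·12 + 5·3 + 6·11 = 38 + 46 + 93 + 48 + 15 + 66 = 306
Weight total: 1 + 2 + 3 + 4 + 5 + 6 = 21
WMA = 306 / 21 = 14.57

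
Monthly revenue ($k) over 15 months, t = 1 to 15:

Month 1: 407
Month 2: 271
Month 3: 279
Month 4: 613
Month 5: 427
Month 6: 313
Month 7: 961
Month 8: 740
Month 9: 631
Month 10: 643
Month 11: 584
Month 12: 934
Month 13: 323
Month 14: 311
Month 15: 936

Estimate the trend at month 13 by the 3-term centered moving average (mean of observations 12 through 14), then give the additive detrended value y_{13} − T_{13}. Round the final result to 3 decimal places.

Trend T_13 = (934 + 323 + 311) / 3 = 1568/3 = 522.66667
Detrended value: 323 − 522.66667 = -199.667

-199.667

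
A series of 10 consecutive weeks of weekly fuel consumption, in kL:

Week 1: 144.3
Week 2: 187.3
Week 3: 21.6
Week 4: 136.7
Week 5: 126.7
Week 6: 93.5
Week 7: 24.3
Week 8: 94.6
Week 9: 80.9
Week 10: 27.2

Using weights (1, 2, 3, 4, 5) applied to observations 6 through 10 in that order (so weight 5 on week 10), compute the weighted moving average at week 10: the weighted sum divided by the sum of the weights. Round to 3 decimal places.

59.033

Weighted sum: 1·93.5 + 2·24.3 + 3·94.6 + 4·80.9 + 5·27.2 = 93.5 + 48.6 + 283.8 + 323.6 + 136.0 = 885.5
Weight total: 1 + 2 + 3 + 4 + 5 = 15
WMA = 885.5 / 15 = 59.033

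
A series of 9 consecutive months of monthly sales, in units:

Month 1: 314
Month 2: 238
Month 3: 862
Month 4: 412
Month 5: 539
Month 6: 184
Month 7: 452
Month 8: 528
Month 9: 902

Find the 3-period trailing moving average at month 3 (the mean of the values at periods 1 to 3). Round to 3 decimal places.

Sum of periods 1–3: 314 + 238 + 862 = 1414
Divide by 3: 1414 / 3 = 471.333

471.333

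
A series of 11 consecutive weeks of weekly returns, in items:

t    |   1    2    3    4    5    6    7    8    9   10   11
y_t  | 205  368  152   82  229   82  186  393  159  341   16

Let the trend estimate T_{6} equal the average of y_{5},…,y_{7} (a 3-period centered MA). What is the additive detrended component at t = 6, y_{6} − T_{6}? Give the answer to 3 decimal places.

Trend T_6 = (229 + 82 + 186) / 3 = 497/3 = 165.66667
Detrended value: 82 − 165.66667 = -83.667

-83.667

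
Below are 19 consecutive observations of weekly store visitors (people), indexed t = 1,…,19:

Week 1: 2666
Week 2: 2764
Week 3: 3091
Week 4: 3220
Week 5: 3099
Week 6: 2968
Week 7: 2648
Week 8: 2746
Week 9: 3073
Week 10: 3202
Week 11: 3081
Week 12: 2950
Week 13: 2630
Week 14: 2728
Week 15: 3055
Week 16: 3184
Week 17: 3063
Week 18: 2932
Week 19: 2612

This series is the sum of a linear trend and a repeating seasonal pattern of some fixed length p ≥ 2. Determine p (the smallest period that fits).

First differences y_{t+1} − y_t: 98, 327, 129, -121, -131, -320, 98, 327, 129, -121, -131, -320, 98, 327, …
The difference pattern repeats every 6 terms and not for any smaller step, so p = 6.

6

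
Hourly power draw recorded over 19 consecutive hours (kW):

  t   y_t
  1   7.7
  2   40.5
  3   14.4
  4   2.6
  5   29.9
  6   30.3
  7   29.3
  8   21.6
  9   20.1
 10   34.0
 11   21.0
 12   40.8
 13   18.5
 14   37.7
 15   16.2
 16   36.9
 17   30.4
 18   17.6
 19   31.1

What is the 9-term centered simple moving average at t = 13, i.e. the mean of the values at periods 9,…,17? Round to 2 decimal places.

Sum of periods 9–17: 20.1 + 34.0 + 21.0 + 40.8 + 18.5 + 37.7 + 16.2 + 36.9 + 30.4 = 255.6
Divide by 9: 255.6 / 9 = 28.40

28.40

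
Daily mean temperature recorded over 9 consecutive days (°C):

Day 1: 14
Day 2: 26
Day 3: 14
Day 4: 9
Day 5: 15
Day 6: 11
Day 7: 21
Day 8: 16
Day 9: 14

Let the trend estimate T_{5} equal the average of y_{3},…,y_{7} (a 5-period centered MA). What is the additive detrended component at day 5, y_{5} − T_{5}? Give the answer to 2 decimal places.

1.00

Trend T_5 = (14 + 9 + 15 + 11 + 21) / 5 = 70/5 = 14.0000
Detrended value: 15 − 14.0000 = 1.00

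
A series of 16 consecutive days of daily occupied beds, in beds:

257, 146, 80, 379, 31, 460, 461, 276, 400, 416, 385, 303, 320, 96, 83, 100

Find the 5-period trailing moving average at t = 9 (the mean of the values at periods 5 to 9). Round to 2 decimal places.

Sum of periods 5–9: 31 + 460 + 461 + 276 + 400 = 1628
Divide by 5: 1628 / 5 = 325.60

325.60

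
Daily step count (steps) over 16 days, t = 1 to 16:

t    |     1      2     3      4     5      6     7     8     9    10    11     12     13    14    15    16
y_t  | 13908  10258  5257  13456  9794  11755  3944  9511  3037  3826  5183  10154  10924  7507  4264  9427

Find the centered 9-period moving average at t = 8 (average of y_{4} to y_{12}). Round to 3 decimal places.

7851.111

Sum of periods 4–12: 13456 + 9794 + 11755 + 3944 + 9511 + 3037 + 3826 + 5183 + 10154 = 70660
Divide by 9: 70660 / 9 = 7851.111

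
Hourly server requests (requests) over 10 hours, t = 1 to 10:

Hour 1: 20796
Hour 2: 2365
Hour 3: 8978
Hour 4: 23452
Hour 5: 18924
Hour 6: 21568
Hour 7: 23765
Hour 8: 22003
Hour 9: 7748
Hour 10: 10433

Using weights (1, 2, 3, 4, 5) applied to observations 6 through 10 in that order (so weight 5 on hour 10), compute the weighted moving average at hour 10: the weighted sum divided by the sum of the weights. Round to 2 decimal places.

14550.93

Weighted sum: 1·21568 + 2·23765 + 3·22003 + 4·7748 + 5·10433 = 21568 + 47530 + 66009 + 30992 + 52165 = 218264
Weight total: 1 + 2 + 3 + 4 + 5 = 15
WMA = 218264 / 15 = 14550.93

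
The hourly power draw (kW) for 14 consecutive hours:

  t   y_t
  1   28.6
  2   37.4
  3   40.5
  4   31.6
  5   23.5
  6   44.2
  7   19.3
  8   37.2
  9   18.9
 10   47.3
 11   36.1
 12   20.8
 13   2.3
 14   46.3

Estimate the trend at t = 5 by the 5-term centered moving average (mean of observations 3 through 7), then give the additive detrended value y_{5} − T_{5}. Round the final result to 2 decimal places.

-8.32

Trend T_5 = (40.5 + 31.6 + 23.5 + 44.2 + 19.3) / 5 = 159.1/5 = 31.8200
Detrended value: 23.5 − 31.8200 = -8.32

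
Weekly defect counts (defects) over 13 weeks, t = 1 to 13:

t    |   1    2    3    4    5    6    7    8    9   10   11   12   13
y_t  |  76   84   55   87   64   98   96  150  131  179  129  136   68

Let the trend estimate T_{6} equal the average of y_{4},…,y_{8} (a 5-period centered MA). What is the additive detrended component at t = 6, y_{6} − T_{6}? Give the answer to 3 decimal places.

Trend T_6 = (87 + 64 + 98 + 96 + 150) / 5 = 495/5 = 99.00000
Detrended value: 98 − 99.00000 = -1.000

-1.000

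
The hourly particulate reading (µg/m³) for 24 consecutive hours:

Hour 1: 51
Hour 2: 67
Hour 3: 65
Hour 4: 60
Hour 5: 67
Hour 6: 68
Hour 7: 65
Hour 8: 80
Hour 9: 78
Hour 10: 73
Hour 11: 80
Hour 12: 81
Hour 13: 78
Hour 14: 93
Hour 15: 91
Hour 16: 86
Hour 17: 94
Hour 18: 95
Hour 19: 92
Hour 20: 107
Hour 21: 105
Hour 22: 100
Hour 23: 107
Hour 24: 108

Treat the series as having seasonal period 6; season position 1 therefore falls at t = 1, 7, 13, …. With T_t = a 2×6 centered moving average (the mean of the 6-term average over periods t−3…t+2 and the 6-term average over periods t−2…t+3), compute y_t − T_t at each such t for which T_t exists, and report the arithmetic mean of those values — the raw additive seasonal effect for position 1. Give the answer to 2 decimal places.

Season position 1 occurs at t = 7, 13, 19 (where T_t is defined).
t=7: T_7 = 70.7500; y_7 − T_7 = 65 − 70.7500 = -5.7500
t=13: T_13 = 83.7500; y_13 − T_13 = 78 − 83.7500 = -5.7500
t=19: T_19 = 97.6667; y_19 − T_19 = 92 − 97.6667 = -5.6667
Mean deviation: (-5.7500 + -5.7500 + -5.6667) / 3 = -5.72

-5.72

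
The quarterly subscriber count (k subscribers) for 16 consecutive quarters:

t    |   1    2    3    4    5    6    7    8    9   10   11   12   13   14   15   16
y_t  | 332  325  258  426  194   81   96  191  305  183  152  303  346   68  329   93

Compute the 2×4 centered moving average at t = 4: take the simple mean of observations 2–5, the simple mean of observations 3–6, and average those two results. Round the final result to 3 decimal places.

270.250

Sum over 2–5: 325 + 258 + 426 + 194 = 1203
Sum over 3–6: 258 + 426 + 194 + 81 = 959
CMA at t=4 = (1203 + 959) / (2·4) = 2162 / 8 = 270.250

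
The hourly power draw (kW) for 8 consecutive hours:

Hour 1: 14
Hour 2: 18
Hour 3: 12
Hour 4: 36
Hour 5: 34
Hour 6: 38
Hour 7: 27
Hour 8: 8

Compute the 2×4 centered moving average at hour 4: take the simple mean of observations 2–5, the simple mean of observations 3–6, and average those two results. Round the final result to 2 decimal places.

27.50

Sum over 2–5: 18 + 12 + 36 + 34 = 100
Sum over 3–6: 12 + 36 + 34 + 38 = 120
CMA at t=4 = (100 + 120) / (2·4) = 220 / 8 = 27.50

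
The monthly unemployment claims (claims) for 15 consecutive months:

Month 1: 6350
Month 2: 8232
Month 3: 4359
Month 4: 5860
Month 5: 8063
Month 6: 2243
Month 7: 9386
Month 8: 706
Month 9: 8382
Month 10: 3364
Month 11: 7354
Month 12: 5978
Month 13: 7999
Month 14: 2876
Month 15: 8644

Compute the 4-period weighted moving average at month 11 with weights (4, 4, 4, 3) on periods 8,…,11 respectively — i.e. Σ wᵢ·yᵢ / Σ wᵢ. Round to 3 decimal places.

Weighted sum: 4·706 + 4·8382 + 4·3364 + 3·7354 = 2824 + 33528 + 13456 + 22062 = 71870
Weight total: 4 + 4 + 4 + 3 = 15
WMA = 71870 / 15 = 4791.333

4791.333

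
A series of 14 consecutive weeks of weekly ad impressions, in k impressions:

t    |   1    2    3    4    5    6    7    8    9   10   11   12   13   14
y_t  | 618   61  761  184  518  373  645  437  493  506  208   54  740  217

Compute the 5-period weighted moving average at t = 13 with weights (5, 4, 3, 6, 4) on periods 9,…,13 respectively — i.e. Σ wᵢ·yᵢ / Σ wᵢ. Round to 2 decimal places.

381.68

Weighted sum: 5·493 + 4·506 + 3·208 + 6·54 + 4·740 = 2465 + 2024 + 624 + 324 + 2960 = 8397
Weight total: 5 + 4 + 3 + 6 + 4 = 22
WMA = 8397 / 22 = 381.68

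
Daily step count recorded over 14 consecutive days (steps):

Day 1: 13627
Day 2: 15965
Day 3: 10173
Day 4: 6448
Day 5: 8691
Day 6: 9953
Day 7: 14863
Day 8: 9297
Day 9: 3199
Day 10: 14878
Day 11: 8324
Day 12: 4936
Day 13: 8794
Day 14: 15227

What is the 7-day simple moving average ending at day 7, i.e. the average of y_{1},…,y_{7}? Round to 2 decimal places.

Sum of periods 1–7: 13627 + 15965 + 10173 + 6448 + 8691 + 9953 + 14863 = 79720
Divide by 7: 79720 / 7 = 11388.57

11388.57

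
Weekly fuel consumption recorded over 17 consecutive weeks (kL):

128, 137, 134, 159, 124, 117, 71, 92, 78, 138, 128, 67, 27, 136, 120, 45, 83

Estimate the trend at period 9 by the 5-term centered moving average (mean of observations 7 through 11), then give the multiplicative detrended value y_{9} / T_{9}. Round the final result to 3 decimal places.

Trend T_9 = (71 + 92 + 78 + 138 + 128) / 5 = 507/5 = 101.40000
Ratio to trend: 78 / 101.40000 = 0.769

0.769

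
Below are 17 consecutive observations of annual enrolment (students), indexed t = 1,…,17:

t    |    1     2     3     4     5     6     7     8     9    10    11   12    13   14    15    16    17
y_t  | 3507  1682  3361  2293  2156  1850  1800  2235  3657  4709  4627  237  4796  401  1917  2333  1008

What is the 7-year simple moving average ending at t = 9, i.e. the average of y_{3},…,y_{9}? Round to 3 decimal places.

2478.857

Sum of periods 3–9: 3361 + 2293 + 2156 + 1850 + 1800 + 2235 + 3657 = 17352
Divide by 7: 17352 / 7 = 2478.857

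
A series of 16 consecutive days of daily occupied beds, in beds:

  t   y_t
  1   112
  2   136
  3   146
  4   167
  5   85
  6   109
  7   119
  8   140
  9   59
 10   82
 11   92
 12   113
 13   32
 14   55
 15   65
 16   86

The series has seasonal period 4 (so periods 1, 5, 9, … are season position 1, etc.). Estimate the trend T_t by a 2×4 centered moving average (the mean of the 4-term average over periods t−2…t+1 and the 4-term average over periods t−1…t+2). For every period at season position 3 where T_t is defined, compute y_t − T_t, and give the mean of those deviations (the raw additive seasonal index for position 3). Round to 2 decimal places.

9.00

Season position 3 occurs at t = 3, 7, 11 (where T_t is defined).
t=3: T_3 = 136.8750; y_3 − T_3 = 146 − 136.8750 = 9.1250
t=7: T_7 = 110.0000; y_7 − T_7 = 119 − 110.0000 = 9.0000
t=11: T_11 = 83.1250; y_11 − T_11 = 92 − 83.1250 = 8.8750
Mean deviation: (9.1250 + 9.0000 + 8.8750) / 3 = 9.00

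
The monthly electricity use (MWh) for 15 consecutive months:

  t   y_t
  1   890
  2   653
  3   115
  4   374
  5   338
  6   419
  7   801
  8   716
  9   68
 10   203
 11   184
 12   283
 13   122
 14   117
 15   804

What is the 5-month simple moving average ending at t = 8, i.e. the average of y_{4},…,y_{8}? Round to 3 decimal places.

Sum of periods 4–8: 374 + 338 + 419 + 801 + 716 = 2648
Divide by 5: 2648 / 5 = 529.600

529.600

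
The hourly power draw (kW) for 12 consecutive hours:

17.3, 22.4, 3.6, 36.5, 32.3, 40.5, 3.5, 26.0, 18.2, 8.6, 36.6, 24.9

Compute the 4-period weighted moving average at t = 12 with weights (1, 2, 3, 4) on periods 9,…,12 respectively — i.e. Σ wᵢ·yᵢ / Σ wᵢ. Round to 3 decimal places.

Weighted sum: 1·18.2 + 2·8.6 + 3·36.6 + 4·24.9 = 18.2 + 17.2 + 109.8 + 99.6 = 244.8
Weight total: 1 + 2 + 3 + 4 = 10
WMA = 244.8 / 10 = 24.480

24.480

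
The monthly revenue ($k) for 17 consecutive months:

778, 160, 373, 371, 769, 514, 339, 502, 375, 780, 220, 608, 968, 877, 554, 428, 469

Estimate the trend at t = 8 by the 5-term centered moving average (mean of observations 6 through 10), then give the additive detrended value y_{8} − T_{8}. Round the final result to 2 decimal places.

Trend T_8 = (514 + 339 + 502 + 375 + 780) / 5 = 2510/5 = 502.0000
Detrended value: 502 − 502.0000 = 0.00

0.00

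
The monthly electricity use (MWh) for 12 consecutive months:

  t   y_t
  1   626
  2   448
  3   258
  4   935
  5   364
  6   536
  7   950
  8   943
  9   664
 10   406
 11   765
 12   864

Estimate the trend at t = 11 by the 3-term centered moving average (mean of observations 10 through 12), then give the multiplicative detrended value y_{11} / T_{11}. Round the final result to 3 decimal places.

Trend T_11 = (406 + 765 + 864) / 3 = 2035/3 = 678.33333
Ratio to trend: 765 / 678.33333 = 1.128

1.128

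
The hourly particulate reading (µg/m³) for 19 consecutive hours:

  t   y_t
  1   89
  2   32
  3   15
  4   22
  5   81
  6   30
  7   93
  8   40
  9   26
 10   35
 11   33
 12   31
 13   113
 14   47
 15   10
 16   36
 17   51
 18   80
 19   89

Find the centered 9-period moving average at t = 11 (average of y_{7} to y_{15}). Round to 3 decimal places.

Sum of periods 7–15: 93 + 40 + 26 + 35 + 33 + 31 + 113 + 47 + 10 = 428
Divide by 9: 428 / 9 = 47.556

47.556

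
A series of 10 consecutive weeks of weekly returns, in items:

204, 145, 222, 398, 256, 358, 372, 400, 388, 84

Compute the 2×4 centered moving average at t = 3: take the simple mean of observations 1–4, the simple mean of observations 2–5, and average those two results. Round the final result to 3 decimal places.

248.750

Sum over 1–4: 204 + 145 + 222 + 398 = 969
Sum over 2–5: 145 + 222 + 398 + 256 = 1021
CMA at t=3 = (969 + 1021) / (2·4) = 1990 / 8 = 248.750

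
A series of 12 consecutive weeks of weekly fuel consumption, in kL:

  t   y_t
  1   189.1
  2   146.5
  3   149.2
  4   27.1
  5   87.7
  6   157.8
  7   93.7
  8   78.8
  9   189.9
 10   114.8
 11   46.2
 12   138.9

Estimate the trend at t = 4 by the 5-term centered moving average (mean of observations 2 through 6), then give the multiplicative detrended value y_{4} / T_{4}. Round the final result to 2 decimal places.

0.24

Trend T_4 = (146.5 + 149.2 + 27.1 + 87.7 + 157.8) / 5 = 568.3/5 = 113.6600
Ratio to trend: 27.1 / 113.6600 = 0.24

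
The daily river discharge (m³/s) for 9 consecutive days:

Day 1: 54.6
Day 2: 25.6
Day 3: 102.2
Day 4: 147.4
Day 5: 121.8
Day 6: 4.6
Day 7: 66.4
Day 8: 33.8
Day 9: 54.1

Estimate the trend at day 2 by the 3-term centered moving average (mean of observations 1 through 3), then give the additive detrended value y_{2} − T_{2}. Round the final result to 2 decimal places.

-35.20

Trend T_2 = (54.6 + 25.6 + 102.2) / 3 = 182.4/3 = 60.8000
Detrended value: 25.6 − 60.8000 = -35.20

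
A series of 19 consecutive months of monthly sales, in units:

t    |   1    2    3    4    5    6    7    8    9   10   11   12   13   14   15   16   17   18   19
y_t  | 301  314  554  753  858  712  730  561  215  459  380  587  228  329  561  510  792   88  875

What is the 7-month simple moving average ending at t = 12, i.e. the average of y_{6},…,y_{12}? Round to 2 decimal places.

520.57

Sum of periods 6–12: 712 + 730 + 561 + 215 + 459 + 380 + 587 = 3644
Divide by 7: 3644 / 7 = 520.57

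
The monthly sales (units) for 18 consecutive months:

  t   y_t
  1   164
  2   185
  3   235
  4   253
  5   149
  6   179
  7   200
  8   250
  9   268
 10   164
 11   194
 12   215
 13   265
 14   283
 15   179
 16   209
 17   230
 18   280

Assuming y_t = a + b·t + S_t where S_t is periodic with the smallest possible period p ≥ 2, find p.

First differences y_{t+1} − y_t: 21, 50, 18, -104, 30, 21, 50, 18, -104, 30, 21, 50, …
The difference pattern repeats every 5 terms and not for any smaller step, so p = 5.

5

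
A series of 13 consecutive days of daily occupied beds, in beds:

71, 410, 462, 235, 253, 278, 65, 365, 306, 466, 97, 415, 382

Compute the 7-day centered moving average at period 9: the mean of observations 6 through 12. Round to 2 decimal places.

284.57

Sum of periods 6–12: 278 + 65 + 365 + 306 + 466 + 97 + 415 = 1992
Divide by 7: 1992 / 7 = 284.57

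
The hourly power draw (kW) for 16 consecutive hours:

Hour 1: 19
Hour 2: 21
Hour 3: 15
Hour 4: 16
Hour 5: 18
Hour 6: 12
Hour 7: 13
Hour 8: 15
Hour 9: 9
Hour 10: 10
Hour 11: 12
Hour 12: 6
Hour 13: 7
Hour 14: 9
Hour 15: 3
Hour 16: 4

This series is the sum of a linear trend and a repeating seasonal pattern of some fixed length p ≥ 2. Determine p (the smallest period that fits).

First differences y_{t+1} − y_t: 2, -6, 1, 2, -6, 1, 2, -6, …
The difference pattern repeats every 3 terms and not for any smaller step, so p = 3.

3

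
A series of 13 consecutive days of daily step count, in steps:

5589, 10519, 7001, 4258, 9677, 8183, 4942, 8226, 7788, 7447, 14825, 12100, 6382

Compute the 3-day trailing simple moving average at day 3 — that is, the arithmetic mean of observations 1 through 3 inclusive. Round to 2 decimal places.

7703.00

Sum of periods 1–3: 5589 + 10519 + 7001 = 23109
Divide by 3: 23109 / 3 = 7703.00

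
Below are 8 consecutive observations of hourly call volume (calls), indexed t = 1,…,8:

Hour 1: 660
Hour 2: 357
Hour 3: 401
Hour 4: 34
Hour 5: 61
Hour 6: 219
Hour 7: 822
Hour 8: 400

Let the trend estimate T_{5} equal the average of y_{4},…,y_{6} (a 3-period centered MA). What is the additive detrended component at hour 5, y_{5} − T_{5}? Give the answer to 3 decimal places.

-43.667

Trend T_5 = (34 + 61 + 219) / 3 = 314/3 = 104.66667
Detrended value: 61 − 104.66667 = -43.667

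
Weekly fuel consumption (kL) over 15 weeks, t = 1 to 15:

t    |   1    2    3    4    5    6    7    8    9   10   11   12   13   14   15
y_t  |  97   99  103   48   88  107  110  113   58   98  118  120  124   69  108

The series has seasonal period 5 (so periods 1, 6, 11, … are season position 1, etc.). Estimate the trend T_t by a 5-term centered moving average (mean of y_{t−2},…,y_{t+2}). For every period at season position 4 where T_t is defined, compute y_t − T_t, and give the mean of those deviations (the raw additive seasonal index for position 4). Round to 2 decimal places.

-41.20

Season position 4 occurs at t = 4, 9 (where T_t is defined).
t=4: T_4 = 89.0000; y_4 − T_4 = 48 − 89.0000 = -41.0000
t=9: T_9 = 99.4000; y_9 − T_9 = 58 − 99.4000 = -41.4000
Mean deviation: (-41.0000 + -41.4000) / 2 = -41.20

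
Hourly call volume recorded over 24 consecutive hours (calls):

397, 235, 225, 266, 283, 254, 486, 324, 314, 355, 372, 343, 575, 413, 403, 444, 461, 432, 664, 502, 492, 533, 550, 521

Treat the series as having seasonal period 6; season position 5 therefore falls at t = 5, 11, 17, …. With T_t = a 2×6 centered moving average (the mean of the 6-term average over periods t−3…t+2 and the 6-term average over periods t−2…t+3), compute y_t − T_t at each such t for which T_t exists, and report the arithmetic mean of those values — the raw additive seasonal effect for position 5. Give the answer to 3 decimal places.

Season position 5 occurs at t = 5, 11, 17 (where T_t is defined).
t=5: T_5 = 298.91667; y_5 − T_5 = 283 − 298.91667 = -15.91667
t=11: T_11 = 387.91667; y_11 − T_11 = 372 − 387.91667 = -15.91667
t=17: T_17 = 476.91667; y_17 − T_17 = 461 − 476.91667 = -15.91667
Mean deviation: (-15.91667 + -15.91667 + -15.91667) / 3 = -15.917

-15.917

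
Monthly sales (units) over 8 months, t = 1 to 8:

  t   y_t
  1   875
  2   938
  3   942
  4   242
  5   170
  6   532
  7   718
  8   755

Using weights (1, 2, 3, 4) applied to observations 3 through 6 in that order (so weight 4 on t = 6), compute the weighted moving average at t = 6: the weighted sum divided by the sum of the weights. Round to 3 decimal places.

406.400

Weighted sum: 1·942 + 2·242 + 3·170 + 4·532 = 942 + 484 + 510 + 2128 = 4064
Weight total: 1 + 2 + 3 + 4 = 10
WMA = 4064 / 10 = 406.400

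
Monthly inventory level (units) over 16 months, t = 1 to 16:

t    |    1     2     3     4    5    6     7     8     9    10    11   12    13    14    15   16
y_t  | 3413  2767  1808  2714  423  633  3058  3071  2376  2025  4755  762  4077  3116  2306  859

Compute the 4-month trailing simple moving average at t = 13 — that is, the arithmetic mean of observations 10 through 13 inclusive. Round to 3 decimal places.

Sum of periods 10–13: 2025 + 4755 + 762 + 4077 = 11619
Divide by 4: 11619 / 4 = 2904.750

2904.750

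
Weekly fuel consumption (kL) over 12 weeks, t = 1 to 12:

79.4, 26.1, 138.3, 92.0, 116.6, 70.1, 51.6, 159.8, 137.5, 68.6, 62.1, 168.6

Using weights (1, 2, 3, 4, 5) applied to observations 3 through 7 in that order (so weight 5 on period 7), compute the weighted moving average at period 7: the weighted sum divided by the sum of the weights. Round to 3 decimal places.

80.700

Weighted sum: 1·138.3 + 2·92.0 + 3·116.6 + 4·70.1 + 5·51.6 = 138.3 + 184.0 + 349.8 + 280.4 + 258.0 = 1210.5
Weight total: 1 + 2 + 3 + 4 + 5 = 15
WMA = 1210.5 / 15 = 80.700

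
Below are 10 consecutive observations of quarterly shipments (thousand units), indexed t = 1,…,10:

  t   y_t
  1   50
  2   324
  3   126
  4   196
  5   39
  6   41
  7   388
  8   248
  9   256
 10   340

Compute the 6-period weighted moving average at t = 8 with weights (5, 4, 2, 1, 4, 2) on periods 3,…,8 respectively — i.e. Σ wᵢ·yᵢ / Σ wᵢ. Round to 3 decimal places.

Weighted sum: 5·126 + 4·196 + 2·39 + 1·41 + 4·388 + 2·248 = 630 + 784 + 78 + 41 + 1552 + 496 = 3581
Weight total: 5 + 4 + 2 + 1 + 4 + 2 = 18
WMA = 3581 / 18 = 198.944

198.944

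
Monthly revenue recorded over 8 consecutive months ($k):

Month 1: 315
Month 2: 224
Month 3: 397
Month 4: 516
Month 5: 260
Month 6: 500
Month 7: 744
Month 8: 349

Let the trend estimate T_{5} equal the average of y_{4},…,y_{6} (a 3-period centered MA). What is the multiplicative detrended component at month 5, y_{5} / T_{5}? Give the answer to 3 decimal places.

Trend T_5 = (516 + 260 + 500) / 3 = 1276/3 = 425.33333
Ratio to trend: 260 / 425.33333 = 0.611

0.611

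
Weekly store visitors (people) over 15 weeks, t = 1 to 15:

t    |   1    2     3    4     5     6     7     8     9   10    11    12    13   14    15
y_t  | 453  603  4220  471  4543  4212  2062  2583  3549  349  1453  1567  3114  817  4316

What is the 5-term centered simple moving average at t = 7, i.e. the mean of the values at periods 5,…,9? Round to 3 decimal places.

3389.800

Sum of periods 5–9: 4543 + 4212 + 2062 + 2583 + 3549 = 16949
Divide by 5: 16949 / 5 = 3389.800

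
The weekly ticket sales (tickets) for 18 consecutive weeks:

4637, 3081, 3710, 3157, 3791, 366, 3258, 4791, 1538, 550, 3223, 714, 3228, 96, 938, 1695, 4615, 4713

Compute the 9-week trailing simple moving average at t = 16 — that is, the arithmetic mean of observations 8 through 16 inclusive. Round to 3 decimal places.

1863.667

Sum of periods 8–16: 4791 + 1538 + 550 + 3223 + 714 + 3228 + 96 + 938 + 1695 = 16773
Divide by 9: 16773 / 9 = 1863.667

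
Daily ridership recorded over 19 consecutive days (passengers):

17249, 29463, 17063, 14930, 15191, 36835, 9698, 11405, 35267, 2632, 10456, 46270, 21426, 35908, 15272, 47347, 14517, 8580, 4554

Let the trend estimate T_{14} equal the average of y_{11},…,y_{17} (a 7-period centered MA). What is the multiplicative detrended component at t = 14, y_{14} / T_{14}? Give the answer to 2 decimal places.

1.31

Trend T_14 = (10456 + 46270 + 21426 + 35908 + 15272 + 47347 + 14517) / 7 = 191196/7 = 27313.7143
Ratio to trend: 35908 / 27313.7143 = 1.31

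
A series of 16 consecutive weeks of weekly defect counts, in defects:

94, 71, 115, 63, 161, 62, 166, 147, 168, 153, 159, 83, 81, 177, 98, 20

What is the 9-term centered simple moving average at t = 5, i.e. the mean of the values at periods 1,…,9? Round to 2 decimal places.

116.33

Sum of periods 1–9: 94 + 71 + 115 + 63 + 161 + 62 + 166 + 147 + 168 = 1047
Divide by 9: 1047 / 9 = 116.33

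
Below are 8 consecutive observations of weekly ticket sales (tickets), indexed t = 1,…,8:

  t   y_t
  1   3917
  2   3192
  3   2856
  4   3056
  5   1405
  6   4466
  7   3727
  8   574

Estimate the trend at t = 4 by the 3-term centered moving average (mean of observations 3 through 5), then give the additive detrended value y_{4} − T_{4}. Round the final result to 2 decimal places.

Trend T_4 = (2856 + 3056 + 1405) / 3 = 7317/3 = 2439.0000
Detrended value: 3056 − 2439.0000 = 617.00

617.00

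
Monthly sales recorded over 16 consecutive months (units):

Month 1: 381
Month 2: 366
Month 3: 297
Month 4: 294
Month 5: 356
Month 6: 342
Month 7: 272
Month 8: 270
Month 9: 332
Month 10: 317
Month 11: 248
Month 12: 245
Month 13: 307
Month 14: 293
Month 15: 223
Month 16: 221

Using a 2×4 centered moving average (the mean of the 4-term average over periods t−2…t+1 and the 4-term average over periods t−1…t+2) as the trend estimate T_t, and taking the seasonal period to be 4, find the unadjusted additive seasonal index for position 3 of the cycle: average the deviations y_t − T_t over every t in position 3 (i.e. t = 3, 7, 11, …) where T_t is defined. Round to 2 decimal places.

Season position 3 occurs at t = 3, 7, 11 (where T_t is defined).
t=3: T_3 = 331.3750; y_3 − T_3 = 297 − 331.3750 = -34.3750
t=7: T_7 = 307.0000; y_7 − T_7 = 272 − 307.0000 = -35.0000
t=11: T_11 = 282.3750; y_11 − T_11 = 248 − 282.3750 = -34.3750
Mean deviation: (-34.3750 + -35.0000 + -34.3750) / 3 = -34.58

-34.58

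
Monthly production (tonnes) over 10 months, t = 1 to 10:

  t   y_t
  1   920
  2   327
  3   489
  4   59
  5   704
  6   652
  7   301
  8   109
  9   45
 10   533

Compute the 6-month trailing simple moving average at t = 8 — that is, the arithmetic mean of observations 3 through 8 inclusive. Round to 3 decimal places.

Sum of periods 3–8: 489 + 59 + 704 + 652 + 301 + 109 = 2314
Divide by 6: 2314 / 6 = 385.667

385.667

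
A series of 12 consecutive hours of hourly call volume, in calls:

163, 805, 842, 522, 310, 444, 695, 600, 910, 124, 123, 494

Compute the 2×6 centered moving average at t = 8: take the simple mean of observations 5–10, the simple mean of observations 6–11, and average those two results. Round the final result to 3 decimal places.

Sum over 5–10: 310 + 444 + 695 + 600 + 910 + 124 = 3083
Sum over 6–11: 444 + 695 + 600 + 910 + 124 + 123 = 2896
CMA at t=8 = (3083 + 2896) / (2·6) = 5979 / 12 = 498.250

498.250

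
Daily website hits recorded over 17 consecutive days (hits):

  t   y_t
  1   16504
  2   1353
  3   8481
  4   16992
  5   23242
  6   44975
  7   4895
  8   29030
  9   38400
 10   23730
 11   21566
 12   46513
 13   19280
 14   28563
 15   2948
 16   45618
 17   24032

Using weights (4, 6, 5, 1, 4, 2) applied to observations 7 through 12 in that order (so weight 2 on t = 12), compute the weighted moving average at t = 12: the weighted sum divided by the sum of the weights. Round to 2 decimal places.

Weighted sum: 4·4895 + 6·29030 + 5·38400 + 1·23730 + 4·21566 + 2·46513 = 19580 + 174180 + 192000 + 23730 + 86264 + 93026 = 588780
Weight total: 4 + 6 + 5 + 1 + 4 + 2 = 22
WMA = 588780 / 22 = 26762.73

26762.73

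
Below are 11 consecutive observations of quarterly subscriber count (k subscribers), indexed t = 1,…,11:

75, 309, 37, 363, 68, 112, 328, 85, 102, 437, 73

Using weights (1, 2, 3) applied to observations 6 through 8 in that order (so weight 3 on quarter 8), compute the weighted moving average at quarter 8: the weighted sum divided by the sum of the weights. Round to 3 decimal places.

Weighted sum: 1·112 + 2·328 + 3·85 = 112 + 656 + 255 = 1023
Weight total: 1 + 2 + 3 = 6
WMA = 1023 / 6 = 170.500

170.500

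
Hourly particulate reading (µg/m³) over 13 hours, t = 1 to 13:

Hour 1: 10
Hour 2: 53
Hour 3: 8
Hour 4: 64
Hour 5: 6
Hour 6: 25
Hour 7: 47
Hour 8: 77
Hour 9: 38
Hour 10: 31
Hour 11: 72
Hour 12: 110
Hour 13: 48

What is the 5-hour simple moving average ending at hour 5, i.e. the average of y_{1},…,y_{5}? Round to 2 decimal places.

Sum of periods 1–5: 10 + 53 + 8 + 64 + 6 = 141
Divide by 5: 141 / 5 = 28.20

28.20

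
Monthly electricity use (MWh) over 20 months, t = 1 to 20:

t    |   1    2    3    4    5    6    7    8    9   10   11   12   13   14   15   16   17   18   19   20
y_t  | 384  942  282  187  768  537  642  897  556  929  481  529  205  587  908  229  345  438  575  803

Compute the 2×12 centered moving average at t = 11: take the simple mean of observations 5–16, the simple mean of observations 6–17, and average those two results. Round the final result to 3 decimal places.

Sum over 5–16: 768 + 537 + 642 + 897 + 556 + 929 + 481 + 529 + 205 + 587 + 908 + 229 = 7268
Sum over 6–17: 537 + 642 + 897 + 556 + 929 + 481 + 529 + 205 + 587 + 908 + 229 + 345 = 6845
CMA at t=11 = (7268 + 6845) / (2·12) = 14113 / 24 = 588.042

588.042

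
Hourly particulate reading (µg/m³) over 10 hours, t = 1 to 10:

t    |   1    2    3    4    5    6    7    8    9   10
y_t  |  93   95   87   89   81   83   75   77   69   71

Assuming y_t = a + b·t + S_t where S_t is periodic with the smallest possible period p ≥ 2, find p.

2

First differences y_{t+1} − y_t: 2, -8, 2, -8, 2, -8, …
The difference pattern repeats every 2 terms and not for any smaller step, so p = 2.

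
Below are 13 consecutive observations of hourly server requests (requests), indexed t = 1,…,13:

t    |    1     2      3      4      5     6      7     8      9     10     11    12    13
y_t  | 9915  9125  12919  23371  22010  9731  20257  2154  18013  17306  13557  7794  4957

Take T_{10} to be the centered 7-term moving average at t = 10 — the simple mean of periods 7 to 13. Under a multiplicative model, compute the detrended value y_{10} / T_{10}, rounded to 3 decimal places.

Trend T_10 = (20257 + 2154 + 18013 + 17306 + 13557 + 7794 + 4957) / 7 = 84038/7 = 12005.42857
Ratio to trend: 17306 / 12005.42857 = 1.442

1.442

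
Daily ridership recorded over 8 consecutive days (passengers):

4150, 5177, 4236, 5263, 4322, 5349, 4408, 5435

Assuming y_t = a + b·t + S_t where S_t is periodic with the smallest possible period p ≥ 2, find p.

2

First differences y_{t+1} − y_t: 1027, -941, 1027, -941, 1027, -941, …
The difference pattern repeats every 2 terms and not for any smaller step, so p = 2.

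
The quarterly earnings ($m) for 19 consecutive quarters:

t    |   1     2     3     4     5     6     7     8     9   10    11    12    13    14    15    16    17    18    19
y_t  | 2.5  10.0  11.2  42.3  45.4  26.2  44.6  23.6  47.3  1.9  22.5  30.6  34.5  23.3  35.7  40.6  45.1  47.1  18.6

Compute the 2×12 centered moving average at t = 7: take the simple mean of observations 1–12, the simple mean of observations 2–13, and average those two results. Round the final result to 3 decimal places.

Sum over 1–12: 2.5 + 10.0 + 11.2 + 42.3 + 45.4 + 26.2 + 44.6 + 23.6 + 47.3 + 1.9 + 22.5 + 30.6 = 308.1
Sum over 2–13: 10.0 + 11.2 + 42.3 + 45.4 + 26.2 + 44.6 + 23.6 + 47.3 + 1.9 + 22.5 + 30.6 + 34.5 = 340.1
CMA at t=7 = (308.1 + 340.1) / (2·12) = 648.2 / 24 = 27.008

27.008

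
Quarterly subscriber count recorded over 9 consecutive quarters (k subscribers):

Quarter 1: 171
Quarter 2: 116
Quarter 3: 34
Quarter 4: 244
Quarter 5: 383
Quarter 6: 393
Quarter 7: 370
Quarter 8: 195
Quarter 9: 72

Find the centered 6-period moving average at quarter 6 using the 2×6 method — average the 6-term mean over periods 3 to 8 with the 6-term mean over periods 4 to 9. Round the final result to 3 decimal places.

273.000

Sum over 3–8: 34 + 244 + 383 + 393 + 370 + 195 = 1619
Sum over 4–9: 244 + 383 + 393 + 370 + 195 + 72 = 1657
CMA at t=6 = (1619 + 1657) / (2·6) = 3276 / 12 = 273.000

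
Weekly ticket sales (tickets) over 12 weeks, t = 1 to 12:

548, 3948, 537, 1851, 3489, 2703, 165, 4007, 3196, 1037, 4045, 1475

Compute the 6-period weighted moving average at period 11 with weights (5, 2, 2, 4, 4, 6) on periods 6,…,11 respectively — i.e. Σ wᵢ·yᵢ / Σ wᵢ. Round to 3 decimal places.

Weighted sum: 5·2703 + 2·165 + 2·4007 + 4·3196 + 4·1037 + 6·4045 = 13515 + 330 + 8014 + 12784 + 4148 + 24270 = 63061
Weight total: 5 + 2 + 2 + 4 + 4 + 6 = 23
WMA = 63061 / 23 = 2741.783

2741.783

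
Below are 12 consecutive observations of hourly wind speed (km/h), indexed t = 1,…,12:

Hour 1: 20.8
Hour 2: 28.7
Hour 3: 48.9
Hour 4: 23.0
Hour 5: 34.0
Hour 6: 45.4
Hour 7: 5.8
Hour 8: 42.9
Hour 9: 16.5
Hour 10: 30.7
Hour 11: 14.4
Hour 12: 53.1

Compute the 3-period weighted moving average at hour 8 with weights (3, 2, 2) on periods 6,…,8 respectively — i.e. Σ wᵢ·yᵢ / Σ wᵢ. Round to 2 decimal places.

Weighted sum: 3·45.4 + 2·5.8 + 2·42.9 = 136.2 + 11.6 + 85.8 = 233.6
Weight total: 3 + 2 + 2 = 7
WMA = 233.6 / 7 = 33.37

33.37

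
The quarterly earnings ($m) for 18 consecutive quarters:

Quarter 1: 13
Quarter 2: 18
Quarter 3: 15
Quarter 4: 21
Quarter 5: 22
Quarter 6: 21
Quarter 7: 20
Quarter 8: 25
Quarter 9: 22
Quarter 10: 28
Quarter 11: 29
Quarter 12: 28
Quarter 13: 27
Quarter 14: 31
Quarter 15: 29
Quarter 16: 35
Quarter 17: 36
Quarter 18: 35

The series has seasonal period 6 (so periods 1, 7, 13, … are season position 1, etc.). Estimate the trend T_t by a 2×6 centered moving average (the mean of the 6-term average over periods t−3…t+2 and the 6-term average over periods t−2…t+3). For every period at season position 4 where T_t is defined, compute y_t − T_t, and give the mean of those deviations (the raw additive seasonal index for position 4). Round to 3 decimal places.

Season position 4 occurs at t = 4, 10 (where T_t is defined).
t=4: T_4 = 18.91667; y_4 − T_4 = 21 − 18.91667 = 2.08333
t=10: T_10 = 25.91667; y_10 − T_10 = 28 − 25.91667 = 2.08333
Mean deviation: (2.08333 + 2.08333) / 2 = 2.083

2.083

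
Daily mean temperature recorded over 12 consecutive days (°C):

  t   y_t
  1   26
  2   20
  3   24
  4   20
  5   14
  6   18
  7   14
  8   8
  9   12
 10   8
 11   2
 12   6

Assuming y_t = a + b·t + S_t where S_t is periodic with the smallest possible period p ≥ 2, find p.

First differences y_{t+1} − y_t: -6, 4, -4, -6, 4, -4, -6, 4, …
The difference pattern repeats every 3 terms and not for any smaller step, so p = 3.

3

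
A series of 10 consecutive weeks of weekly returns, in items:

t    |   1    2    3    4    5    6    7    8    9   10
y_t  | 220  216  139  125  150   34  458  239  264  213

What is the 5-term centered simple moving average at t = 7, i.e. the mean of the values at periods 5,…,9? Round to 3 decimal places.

229.000

Sum of periods 5–9: 150 + 34 + 458 + 239 + 264 = 1145
Divide by 5: 1145 / 5 = 229.000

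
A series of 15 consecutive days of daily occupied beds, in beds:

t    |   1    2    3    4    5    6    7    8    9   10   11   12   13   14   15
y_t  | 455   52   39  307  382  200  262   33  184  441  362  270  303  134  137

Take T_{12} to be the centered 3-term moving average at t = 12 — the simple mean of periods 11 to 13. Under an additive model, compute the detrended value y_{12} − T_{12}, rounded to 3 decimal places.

Trend T_12 = (362 + 270 + 303) / 3 = 935/3 = 311.66667
Detrended value: 270 − 311.66667 = -41.667

-41.667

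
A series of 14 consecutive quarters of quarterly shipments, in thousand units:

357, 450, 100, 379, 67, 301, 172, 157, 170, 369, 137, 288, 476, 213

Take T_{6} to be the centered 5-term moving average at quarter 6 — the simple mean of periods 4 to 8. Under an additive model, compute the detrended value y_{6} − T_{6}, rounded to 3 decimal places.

85.800

Trend T_6 = (379 + 67 + 301 + 172 + 157) / 5 = 1076/5 = 215.20000
Detrended value: 301 − 215.20000 = 85.800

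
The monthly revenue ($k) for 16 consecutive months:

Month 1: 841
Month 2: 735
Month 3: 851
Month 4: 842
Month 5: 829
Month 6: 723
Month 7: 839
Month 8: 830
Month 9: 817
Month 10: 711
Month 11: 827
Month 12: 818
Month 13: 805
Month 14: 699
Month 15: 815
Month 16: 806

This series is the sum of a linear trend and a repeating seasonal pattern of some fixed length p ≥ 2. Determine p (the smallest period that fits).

First differences y_{t+1} − y_t: -106, 116, -9, -13, -106, 116, -9, -13, -106, 116, …
The difference pattern repeats every 4 terms and not for any smaller step, so p = 4.

4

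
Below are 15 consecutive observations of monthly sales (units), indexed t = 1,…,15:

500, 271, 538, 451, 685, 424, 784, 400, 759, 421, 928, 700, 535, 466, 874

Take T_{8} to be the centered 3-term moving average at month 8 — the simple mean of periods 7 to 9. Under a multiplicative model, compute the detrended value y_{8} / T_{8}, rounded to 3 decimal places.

Trend T_8 = (784 + 400 + 759) / 3 = 1943/3 = 647.66667
Ratio to trend: 400 / 647.66667 = 0.618

0.618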